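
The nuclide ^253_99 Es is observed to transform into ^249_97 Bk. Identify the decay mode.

alpha decay

ΔA = 249 − 253 = -4; ΔZ = 97 − 99 = -2.
A drops by 4 and Z drops by 2 — the signature of alpha emission.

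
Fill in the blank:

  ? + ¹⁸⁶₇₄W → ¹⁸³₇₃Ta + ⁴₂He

proton

Conserve mass number: A + 186 = 183 + 4, so A = 1.
Conserve atomic number: Z + 74 = 73 + 2, so Z = 1.
A = 1 and Z = 1 is ¹₁H — a proton.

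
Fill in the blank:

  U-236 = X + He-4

Th-232

Conserve mass number: 236 = A + 4, so A = 232.
Conserve atomic number: 92 = Z + 2, so Z = 90.
Z = 90 is thorium, so the species is Th-232.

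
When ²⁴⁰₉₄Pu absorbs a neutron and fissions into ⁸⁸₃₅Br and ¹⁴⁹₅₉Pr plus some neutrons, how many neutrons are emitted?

4

Conserve mass number: 241 = 88 + 149 + k, so k = 241 − 237 = 4.
Check atomic number: 94 = 35 + 59 + 0 = 94. ✓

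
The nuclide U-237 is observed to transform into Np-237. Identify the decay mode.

beta-minus decay

ΔA = 237 − 237 = 0; ΔZ = 93 − 92 = +1.
A is unchanged and Z rises by 1 — a neutron has become a proton (β⁻ decay).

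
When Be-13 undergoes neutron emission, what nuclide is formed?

Be-12

Neutron emission: mass number changes by -1, atomic number by +0.
A: 13 − 1 = 12; Z: 4 = 4.
Z = 4 is beryllium, so the daughter is Be-12.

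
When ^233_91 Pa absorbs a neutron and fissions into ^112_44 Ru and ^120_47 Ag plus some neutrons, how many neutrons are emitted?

Conserve mass number: 234 = 112 + 120 + k, so k = 234 − 232 = 2.
Check atomic number: 91 = 44 + 47 + 0 = 91. ✓

2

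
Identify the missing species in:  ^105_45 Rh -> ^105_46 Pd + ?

Conserve mass number: 105 = 105 + A, so A = 0.
Conserve atomic number: 45 = 46 + Z, so Z = -1.
A = 0 and Z = -1 is ^0_-1 e — a beta-minus particle.

beta-minus particle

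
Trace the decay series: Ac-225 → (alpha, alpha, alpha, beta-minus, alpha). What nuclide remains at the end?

Start: (A, Z) = (225, 89).
After α: (221, 87).
After α: (217, 85).
After α: (213, 83).
After β⁻: (213, 84).
After α: (209, 82).
Z = 82 is lead.

Pb-209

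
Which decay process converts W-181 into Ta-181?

ΔA = 181 − 181 = 0; ΔZ = 73 − 74 = -1.
A is unchanged and Z drops by 1 — a proton has become a neutron (β⁺ emission or electron capture).

beta-plus decay or electron capture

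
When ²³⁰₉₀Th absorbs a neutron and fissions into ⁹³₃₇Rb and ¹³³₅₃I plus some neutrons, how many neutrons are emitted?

Conserve mass number: 231 = 93 + 133 + k, so k = 231 − 226 = 5.
Check atomic number: 90 = 37 + 53 + 0 = 90. ✓

5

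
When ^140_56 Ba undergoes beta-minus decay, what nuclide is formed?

La-140

Beta-minus decay: mass number changes by +0, atomic number by +1.
A: 140 = 140; Z: 56 + 1 = 57.
Z = 57 is lanthanum, so the daughter is ^140_57 La.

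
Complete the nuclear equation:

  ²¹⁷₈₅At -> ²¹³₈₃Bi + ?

alpha particle

Conserve mass number: 217 = 213 + A, so A = 4.
Conserve atomic number: 85 = 83 + Z, so Z = 2.
A = 4 and Z = 2 is ⁴₂He — an alpha particle.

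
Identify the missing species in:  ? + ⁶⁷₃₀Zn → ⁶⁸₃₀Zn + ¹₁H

Conserve mass number: A + 67 = 68 + 1, so A = 2.
Conserve atomic number: Z + 30 = 30 + 1, so Z = 1.
A = 2 and Z = 1 is ²₁H — a deuteron.

deuteron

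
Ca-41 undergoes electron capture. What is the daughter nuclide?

Electron capture: mass number changes by +0, atomic number by -1.
A: 41 = 41; Z: 20 − 1 = 19.
Z = 19 is potassium, so the daughter is K-41.

K-41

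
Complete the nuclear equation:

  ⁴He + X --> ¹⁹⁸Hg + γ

Pt-194

Conserve mass number: 4 + A = 198 + 0, so A = 194.
Conserve atomic number: 2 + Z = 80 + 0, so Z = 78.
Z = 78 is platinum, so the species is ¹⁹⁴Pt.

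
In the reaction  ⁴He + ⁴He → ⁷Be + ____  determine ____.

Conserve mass number: 4 + 4 = 7 + A, so A = 1.
Conserve atomic number: 2 + 2 = 4 + Z, so Z = 0.
A = 1 and Z = 0 is ¹n — a neutron.

neutron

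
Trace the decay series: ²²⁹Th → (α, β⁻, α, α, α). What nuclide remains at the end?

Start: (A, Z) = (229, 90).
After α: (225, 88).
After β⁻: (225, 89).
After α: (221, 87).
After α: (217, 85).
After α: (213, 83).
Z = 83 is bismuth.

Bi-213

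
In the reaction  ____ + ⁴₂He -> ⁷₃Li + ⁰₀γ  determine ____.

Conserve mass number: A + 4 = 7 + 0, so A = 3.
Conserve atomic number: Z + 2 = 3 + 0, so Z = 1.
A = 3 and Z = 1 is ³₁H — a triton.

triton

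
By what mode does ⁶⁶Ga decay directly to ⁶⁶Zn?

beta-plus decay or electron capture

ΔA = 66 − 66 = 0; ΔZ = 30 − 31 = -1.
A is unchanged and Z drops by 1 — a proton has become a neutron (β⁺ emission or electron capture).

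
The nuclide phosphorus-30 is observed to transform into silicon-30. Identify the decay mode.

beta-plus decay or electron capture

ΔA = 30 − 30 = 0; ΔZ = 14 − 15 = -1.
A is unchanged and Z drops by 1 — a proton has become a neutron (β⁺ emission or electron capture).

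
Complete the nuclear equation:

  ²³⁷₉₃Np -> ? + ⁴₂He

Pa-233

Conserve mass number: 237 = A + 4, so A = 233.
Conserve atomic number: 93 = Z + 2, so Z = 91.
Z = 91 is protactinium, so the species is ²³³₉₁Pa.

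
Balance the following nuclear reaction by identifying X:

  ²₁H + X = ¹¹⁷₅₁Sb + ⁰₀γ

Sn-115

Conserve mass number: 2 + A = 117 + 0, so A = 115.
Conserve atomic number: 1 + Z = 51 + 0, so Z = 50.
Z = 50 is tin, so the species is ¹¹⁵₅₀Sn.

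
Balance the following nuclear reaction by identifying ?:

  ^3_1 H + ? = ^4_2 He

proton

Conserve mass number: 3 + A = 4, so A = 1.
Conserve atomic number: 1 + Z = 2, so Z = 1.
A = 1 and Z = 1 is ^1_1 H — a proton.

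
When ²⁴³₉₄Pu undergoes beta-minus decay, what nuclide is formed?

Beta-minus decay: mass number changes by +0, atomic number by +1.
A: 243 = 243; Z: 94 + 1 = 95.
Z = 95 is americium, so the daughter is ²⁴³₉₅Am.

Am-243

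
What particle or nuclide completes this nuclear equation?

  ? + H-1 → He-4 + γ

Conserve mass number: A + 1 = 4 + 0, so A = 3.
Conserve atomic number: Z + 1 = 2 + 0, so Z = 1.
A = 3 and Z = 1 is H-3 — a triton.

triton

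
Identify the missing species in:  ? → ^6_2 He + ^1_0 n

He-7

Conserve mass number: A = 6 + 1, so A = 7.
Conserve atomic number: Z = 2 + 0, so Z = 2.
Z = 2 is helium, so the species is ^7_2 He.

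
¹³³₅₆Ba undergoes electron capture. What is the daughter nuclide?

Electron capture: mass number changes by +0, atomic number by -1.
A: 133 = 133; Z: 56 − 1 = 55.
Z = 55 is caesium, so the daughter is ¹³³₅₅Cs.

Cs-133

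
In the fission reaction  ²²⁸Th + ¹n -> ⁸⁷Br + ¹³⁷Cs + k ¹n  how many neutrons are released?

Conserve mass number: 229 = 87 + 137 + k, so k = 229 − 224 = 5.
Check atomic number: 90 = 35 + 55 + 0 = 90. ✓

5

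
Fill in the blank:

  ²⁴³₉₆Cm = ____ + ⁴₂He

Pu-239

Conserve mass number: 243 = A + 4, so A = 239.
Conserve atomic number: 96 = Z + 2, so Z = 94.
Z = 94 is plutonium, so the species is ²³⁹₉₄Pu.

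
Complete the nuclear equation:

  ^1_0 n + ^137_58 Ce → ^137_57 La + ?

Conserve mass number: 1 + 137 = 137 + A, so A = 1.
Conserve atomic number: 0 + 58 = 57 + Z, so Z = 1.
A = 1 and Z = 1 is ^1_1 H — a proton.

proton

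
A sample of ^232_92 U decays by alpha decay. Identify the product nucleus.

Alpha decay: mass number changes by -4, atomic number by -2.
A: 232 − 4 = 228; Z: 92 − 2 = 90.
Z = 90 is thorium, so the daughter is ^228_90 Th.

Th-228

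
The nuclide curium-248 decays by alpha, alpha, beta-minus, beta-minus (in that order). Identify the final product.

Start: (A, Z) = (248, 96).
After α: (244, 94).
After α: (240, 92).
After β⁻: (240, 93).
After β⁻: (240, 94).
Z = 94 is plutonium.

Pu-240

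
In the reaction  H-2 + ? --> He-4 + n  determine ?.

triton

Conserve mass number: 2 + A = 4 + 1, so A = 3.
Conserve atomic number: 1 + Z = 2 + 0, so Z = 1.
A = 3 and Z = 1 is H-3 — a triton.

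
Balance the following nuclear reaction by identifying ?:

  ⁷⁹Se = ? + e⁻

Conserve mass number: 79 = A + 0, so A = 79.
Conserve atomic number: 34 = Z − 1, so Z = 35.
Z = 35 is bromine, so the species is ⁷⁹Br.

Br-79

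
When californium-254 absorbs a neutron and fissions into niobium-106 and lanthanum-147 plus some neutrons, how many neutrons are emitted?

2

Conserve mass number: 255 = 106 + 147 + k, so k = 255 − 253 = 2.
Check atomic number: 98 = 41 + 57 + 0 = 98. ✓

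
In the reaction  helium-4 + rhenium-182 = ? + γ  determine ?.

Conserve mass number: 4 + 182 = A + 0, so A = 186.
Conserve atomic number: 2 + 75 = Z + 0, so Z = 77.
Z = 77 is iridium, so the species is iridium-186.

Ir-186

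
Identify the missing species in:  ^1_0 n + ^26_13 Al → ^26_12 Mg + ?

proton

Conserve mass number: 1 + 26 = 26 + A, so A = 1.
Conserve atomic number: 0 + 13 = 12 + Z, so Z = 1.
A = 1 and Z = 1 is ^1_1 H — a proton.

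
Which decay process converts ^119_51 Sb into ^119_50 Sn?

beta-plus decay or electron capture

ΔA = 119 − 119 = 0; ΔZ = 50 − 51 = -1.
A is unchanged and Z drops by 1 — a proton has become a neutron (β⁺ emission or electron capture).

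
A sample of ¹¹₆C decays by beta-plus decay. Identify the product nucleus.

B-11

Beta-plus decay: mass number changes by +0, atomic number by -1.
A: 11 = 11; Z: 6 − 1 = 5.
Z = 5 is boron, so the daughter is ¹¹₅B.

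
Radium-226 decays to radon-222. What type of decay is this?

alpha decay

ΔA = 222 − 226 = -4; ΔZ = 86 − 88 = -2.
A drops by 4 and Z drops by 2 — the signature of alpha emission.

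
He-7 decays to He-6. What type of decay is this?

ΔA = 6 − 7 = -1; ΔZ = 2 − 2 = +0.
A drops by 1 with Z unchanged — a neutron was emitted.

neutron emission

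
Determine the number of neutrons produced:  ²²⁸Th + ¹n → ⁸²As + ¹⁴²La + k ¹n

Conserve mass number: 229 = 82 + 142 + k, so k = 229 − 224 = 5.
Check atomic number: 90 = 33 + 57 + 0 = 90. ✓

5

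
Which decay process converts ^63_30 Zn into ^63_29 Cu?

beta-plus decay or electron capture

ΔA = 63 − 63 = 0; ΔZ = 29 − 30 = -1.
A is unchanged and Z drops by 1 — a proton has become a neutron (β⁺ emission or electron capture).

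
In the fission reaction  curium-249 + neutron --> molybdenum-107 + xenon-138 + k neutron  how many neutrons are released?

Conserve mass number: 250 = 107 + 138 + k, so k = 250 − 245 = 5.
Check atomic number: 96 = 42 + 54 + 0 = 96. ✓

5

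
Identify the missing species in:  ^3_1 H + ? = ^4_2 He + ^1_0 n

Conserve mass number: 3 + A = 4 + 1, so A = 2.
Conserve atomic number: 1 + Z = 2 + 0, so Z = 1.
A = 2 and Z = 1 is ^2_1 H — a deuteron.

deuteron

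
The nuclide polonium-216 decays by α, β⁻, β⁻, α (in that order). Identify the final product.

Pb-208

Start: (A, Z) = (216, 84).
After α: (212, 82).
After β⁻: (212, 83).
After β⁻: (212, 84).
After α: (208, 82).
Z = 82 is lead.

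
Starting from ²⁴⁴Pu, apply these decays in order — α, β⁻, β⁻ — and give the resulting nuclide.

Pu-240

Start: (A, Z) = (244, 94).
After α: (240, 92).
After β⁻: (240, 93).
After β⁻: (240, 94).
Z = 94 is plutonium.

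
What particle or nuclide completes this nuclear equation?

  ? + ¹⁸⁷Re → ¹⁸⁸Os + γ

proton

Conserve mass number: A + 187 = 188 + 0, so A = 1.
Conserve atomic number: Z + 75 = 76 + 0, so Z = 1.
A = 1 and Z = 1 is ¹H — a proton.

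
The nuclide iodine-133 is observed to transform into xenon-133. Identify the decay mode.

beta-minus decay

ΔA = 133 − 133 = 0; ΔZ = 54 − 53 = +1.
A is unchanged and Z rises by 1 — a neutron has become a proton (β⁻ decay).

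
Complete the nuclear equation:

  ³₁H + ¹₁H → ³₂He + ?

Conserve mass number: 3 + 1 = 3 + A, so A = 1.
Conserve atomic number: 1 + 1 = 2 + Z, so Z = 0.
A = 1 and Z = 0 is ¹₀n — a neutron.

neutron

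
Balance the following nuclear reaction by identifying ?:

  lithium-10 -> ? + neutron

Conserve mass number: 10 = A + 1, so A = 9.
Conserve atomic number: 3 = Z + 0, so Z = 3.
Z = 3 is lithium, so the species is lithium-9.

Li-9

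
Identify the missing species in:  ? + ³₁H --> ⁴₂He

proton

Conserve mass number: A + 3 = 4, so A = 1.
Conserve atomic number: Z + 1 = 2, so Z = 1.
A = 1 and Z = 1 is ¹₁H — a proton.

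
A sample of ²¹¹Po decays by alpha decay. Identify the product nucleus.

Pb-207

Alpha decay: mass number changes by -4, atomic number by -2.
A: 211 − 4 = 207; Z: 84 − 2 = 82.
Z = 82 is lead, so the daughter is ²⁰⁷Pb.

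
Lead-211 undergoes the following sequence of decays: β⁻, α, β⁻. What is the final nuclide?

Start: (A, Z) = (211, 82).
After β⁻: (211, 83).
After α: (207, 81).
After β⁻: (207, 82).
Z = 82 is lead.

Pb-207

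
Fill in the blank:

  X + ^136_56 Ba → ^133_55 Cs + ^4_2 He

proton

Conserve mass number: A + 136 = 133 + 4, so A = 1.
Conserve atomic number: Z + 56 = 55 + 2, so Z = 1.
A = 1 and Z = 1 is ^1_1 H — a proton.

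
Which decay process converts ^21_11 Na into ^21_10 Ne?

ΔA = 21 − 21 = 0; ΔZ = 10 − 11 = -1.
A is unchanged and Z drops by 1 — a proton has become a neutron (β⁺ emission or electron capture).

beta-plus decay or electron capture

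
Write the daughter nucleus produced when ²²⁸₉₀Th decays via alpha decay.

Ra-224

Alpha decay: mass number changes by -4, atomic number by -2.
A: 228 − 4 = 224; Z: 90 − 2 = 88.
Z = 88 is radium, so the daughter is ²²⁴₈₈Ra.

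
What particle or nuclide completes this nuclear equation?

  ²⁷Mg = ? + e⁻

Conserve mass number: 27 = A + 0, so A = 27.
Conserve atomic number: 12 = Z − 1, so Z = 13.
Z = 13 is aluminium, so the species is ²⁷Al.

Al-27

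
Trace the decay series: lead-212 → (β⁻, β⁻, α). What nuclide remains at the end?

Start: (A, Z) = (212, 82).
After β⁻: (212, 83).
After β⁻: (212, 84).
After α: (208, 82).
Z = 82 is lead.

Pb-208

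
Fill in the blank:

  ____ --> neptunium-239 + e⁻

U-239

Conserve mass number: A = 239 + 0, so A = 239.
Conserve atomic number: Z = 93 − 1, so Z = 92.
Z = 92 is uranium, so the species is uranium-239.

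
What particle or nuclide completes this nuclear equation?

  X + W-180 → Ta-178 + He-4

deuteron

Conserve mass number: A + 180 = 178 + 4, so A = 2.
Conserve atomic number: Z + 74 = 73 + 2, so Z = 1.
A = 2 and Z = 1 is H-2 — a deuteron.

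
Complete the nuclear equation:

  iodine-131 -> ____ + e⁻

Conserve mass number: 131 = A + 0, so A = 131.
Conserve atomic number: 53 = Z − 1, so Z = 54.
Z = 54 is xenon, so the species is xenon-131.

Xe-131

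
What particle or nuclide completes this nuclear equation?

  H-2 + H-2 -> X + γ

He-4

Conserve mass number: 2 + 2 = A + 0, so A = 4.
Conserve atomic number: 1 + 1 = Z + 0, so Z = 2.
A = 4 and Z = 2 is He-4 — an alpha particle.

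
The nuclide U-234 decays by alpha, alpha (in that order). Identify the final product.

Start: (A, Z) = (234, 92).
After α: (230, 90).
After α: (226, 88).
Z = 88 is radium.

Ra-226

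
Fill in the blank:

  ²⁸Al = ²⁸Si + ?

beta-minus particle

Conserve mass number: 28 = 28 + A, so A = 0.
Conserve atomic number: 13 = 14 + Z, so Z = -1.
A = 0 and Z = -1 is e⁻ — a beta-minus particle.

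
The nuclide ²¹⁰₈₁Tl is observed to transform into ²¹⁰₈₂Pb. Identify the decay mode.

beta-minus decay

ΔA = 210 − 210 = 0; ΔZ = 82 − 81 = +1.
A is unchanged and Z rises by 1 — a neutron has become a proton (β⁻ decay).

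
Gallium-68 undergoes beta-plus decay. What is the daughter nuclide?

Zn-68

Beta-plus decay: mass number changes by +0, atomic number by -1.
A: 68 = 68; Z: 31 − 1 = 30.
Z = 30 is zinc, so the daughter is zinc-68.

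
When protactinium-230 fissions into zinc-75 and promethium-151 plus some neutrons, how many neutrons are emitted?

4

Conserve mass number: 230 = 75 + 151 + k, so k = 230 − 226 = 4.
Check atomic number: 91 = 30 + 61 + 0 = 91. ✓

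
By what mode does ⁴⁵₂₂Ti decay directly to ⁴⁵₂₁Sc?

ΔA = 45 − 45 = 0; ΔZ = 21 − 22 = -1.
A is unchanged and Z drops by 1 — a proton has become a neutron (β⁺ emission or electron capture).

beta-plus decay or electron capture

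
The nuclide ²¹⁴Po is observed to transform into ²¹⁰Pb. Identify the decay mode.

alpha decay

ΔA = 210 − 214 = -4; ΔZ = 82 − 84 = -2.
A drops by 4 and Z drops by 2 — the signature of alpha emission.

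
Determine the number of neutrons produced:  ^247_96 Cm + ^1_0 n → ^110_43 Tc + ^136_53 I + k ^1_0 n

2

Conserve mass number: 248 = 110 + 136 + k, so k = 248 − 246 = 2.
Check atomic number: 96 = 43 + 53 + 0 = 96. ✓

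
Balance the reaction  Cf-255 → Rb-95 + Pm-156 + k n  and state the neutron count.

Conserve mass number: 255 = 95 + 156 + k, so k = 255 − 251 = 4.
Check atomic number: 98 = 37 + 61 + 0 = 98. ✓

4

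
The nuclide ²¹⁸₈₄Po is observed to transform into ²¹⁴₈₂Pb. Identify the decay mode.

ΔA = 214 − 218 = -4; ΔZ = 82 − 84 = -2.
A drops by 4 and Z drops by 2 — the signature of alpha emission.

alpha decay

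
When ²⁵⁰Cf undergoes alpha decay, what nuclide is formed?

Cm-246

Alpha decay: mass number changes by -4, atomic number by -2.
A: 250 − 4 = 246; Z: 98 − 2 = 96.
Z = 96 is curium, so the daughter is ²⁴⁶Cm.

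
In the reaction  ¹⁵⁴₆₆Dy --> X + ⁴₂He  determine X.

Gd-150

Conserve mass number: 154 = A + 4, so A = 150.
Conserve atomic number: 66 = Z + 2, so Z = 64.
Z = 64 is gadolinium, so the species is ¹⁵⁰₆₄Gd.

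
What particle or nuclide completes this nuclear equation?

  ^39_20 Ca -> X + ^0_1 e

K-39

Conserve mass number: 39 = A + 0, so A = 39.
Conserve atomic number: 20 = Z + 1, so Z = 19.
Z = 19 is potassium, so the species is ^39_19 K.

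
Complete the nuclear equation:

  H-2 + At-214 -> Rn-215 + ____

neutron

Conserve mass number: 2 + 214 = 215 + A, so A = 1.
Conserve atomic number: 1 + 85 = 86 + Z, so Z = 0.
A = 1 and Z = 0 is n — a neutron.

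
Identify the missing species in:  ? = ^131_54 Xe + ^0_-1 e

I-131

Conserve mass number: A = 131 + 0, so A = 131.
Conserve atomic number: Z = 54 − 1, so Z = 53.
Z = 53 is iodine, so the species is ^131_53 I.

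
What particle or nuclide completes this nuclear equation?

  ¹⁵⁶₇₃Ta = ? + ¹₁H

Hf-155

Conserve mass number: 156 = A + 1, so A = 155.
Conserve atomic number: 73 = Z + 1, so Z = 72.
Z = 72 is hafnium, so the species is ¹⁵⁵₇₂Hf.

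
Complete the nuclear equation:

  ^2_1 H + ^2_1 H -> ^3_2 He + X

neutron

Conserve mass number: 2 + 2 = 3 + A, so A = 1.
Conserve atomic number: 1 + 1 = 2 + Z, so Z = 0.
A = 1 and Z = 0 is ^1_0 n — a neutron.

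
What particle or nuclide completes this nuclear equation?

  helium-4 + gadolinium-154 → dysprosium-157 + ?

neutron

Conserve mass number: 4 + 154 = 157 + A, so A = 1.
Conserve atomic number: 2 + 64 = 66 + Z, so Z = 0.
A = 1 and Z = 0 is neutron — a neutron.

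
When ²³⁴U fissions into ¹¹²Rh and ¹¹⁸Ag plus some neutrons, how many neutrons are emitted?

Conserve mass number: 234 = 112 + 118 + k, so k = 234 − 230 = 4.
Check atomic number: 92 = 45 + 47 + 0 = 92. ✓

4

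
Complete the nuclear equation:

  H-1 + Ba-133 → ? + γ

Conserve mass number: 1 + 133 = A + 0, so A = 134.
Conserve atomic number: 1 + 56 = Z + 0, so Z = 57.
Z = 57 is lanthanum, so the species is La-134.

La-134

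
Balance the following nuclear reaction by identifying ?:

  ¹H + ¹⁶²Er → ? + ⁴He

Conserve mass number: 1 + 162 = A + 4, so A = 159.
Conserve atomic number: 1 + 68 = Z + 2, so Z = 67.
Z = 67 is holmium, so the species is ¹⁵⁹Ho.

Ho-159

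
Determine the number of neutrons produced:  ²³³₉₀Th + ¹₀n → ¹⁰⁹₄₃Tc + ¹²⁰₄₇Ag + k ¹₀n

5

Conserve mass number: 234 = 109 + 120 + k, so k = 234 − 229 = 5.
Check atomic number: 90 = 43 + 47 + 0 = 90. ✓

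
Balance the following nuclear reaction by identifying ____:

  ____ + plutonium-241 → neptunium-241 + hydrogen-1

Conserve mass number: A + 241 = 241 + 1, so A = 1.
Conserve atomic number: Z + 94 = 93 + 1, so Z = 0.
A = 1 and Z = 0 is neutron — a neutron.

neutron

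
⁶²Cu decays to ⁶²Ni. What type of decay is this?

beta-plus decay or electron capture

ΔA = 62 − 62 = 0; ΔZ = 28 − 29 = -1.
A is unchanged and Z drops by 1 — a proton has become a neutron (β⁺ emission or electron capture).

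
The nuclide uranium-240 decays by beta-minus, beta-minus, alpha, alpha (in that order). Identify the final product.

Th-232

Start: (A, Z) = (240, 92).
After β⁻: (240, 93).
After β⁻: (240, 94).
After α: (236, 92).
After α: (232, 90).
Z = 90 is thorium.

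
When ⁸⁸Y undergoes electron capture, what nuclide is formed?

Electron capture: mass number changes by +0, atomic number by -1.
A: 88 = 88; Z: 39 − 1 = 38.
Z = 38 is strontium, so the daughter is ⁸⁸Sr.

Sr-88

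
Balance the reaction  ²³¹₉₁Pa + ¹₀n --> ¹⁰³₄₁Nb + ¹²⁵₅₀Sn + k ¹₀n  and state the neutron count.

Conserve mass number: 232 = 103 + 125 + k, so k = 232 − 228 = 4.
Check atomic number: 91 = 41 + 50 + 0 = 91. ✓

4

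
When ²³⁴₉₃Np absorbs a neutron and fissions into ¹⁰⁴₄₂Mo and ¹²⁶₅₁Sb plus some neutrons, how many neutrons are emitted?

5

Conserve mass number: 235 = 104 + 126 + k, so k = 235 − 230 = 5.
Check atomic number: 93 = 42 + 51 + 0 = 93. ✓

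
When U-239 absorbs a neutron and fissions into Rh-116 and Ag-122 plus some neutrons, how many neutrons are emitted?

Conserve mass number: 240 = 116 + 122 + k, so k = 240 − 238 = 2.
Check atomic number: 92 = 45 + 47 + 0 = 92. ✓

2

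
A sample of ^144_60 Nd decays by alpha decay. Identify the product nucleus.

Ce-140

Alpha decay: mass number changes by -4, atomic number by -2.
A: 144 − 4 = 140; Z: 60 − 2 = 58.
Z = 58 is cerium, so the daughter is ^140_58 Ce.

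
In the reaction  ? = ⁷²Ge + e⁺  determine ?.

As-72

Conserve mass number: A = 72 + 0, so A = 72.
Conserve atomic number: Z = 32 + 1, so Z = 33.
Z = 33 is arsenic, so the species is ⁷²As.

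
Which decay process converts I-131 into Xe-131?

beta-minus decay

ΔA = 131 − 131 = 0; ΔZ = 54 − 53 = +1.
A is unchanged and Z rises by 1 — a neutron has become a proton (β⁻ decay).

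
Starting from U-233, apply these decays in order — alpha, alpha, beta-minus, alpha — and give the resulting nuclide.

Fr-221

Start: (A, Z) = (233, 92).
After α: (229, 90).
After α: (225, 88).
After β⁻: (225, 89).
After α: (221, 87).
Z = 87 is francium.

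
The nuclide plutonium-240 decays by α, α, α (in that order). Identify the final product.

Start: (A, Z) = (240, 94).
After α: (236, 92).
After α: (232, 90).
After α: (228, 88).
Z = 88 is radium.

Ra-228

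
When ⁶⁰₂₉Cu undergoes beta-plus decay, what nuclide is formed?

Beta-plus decay: mass number changes by +0, atomic number by -1.
A: 60 = 60; Z: 29 − 1 = 28.
Z = 28 is nickel, so the daughter is ⁶⁰₂₈Ni.

Ni-60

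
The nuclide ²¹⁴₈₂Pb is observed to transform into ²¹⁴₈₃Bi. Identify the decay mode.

beta-minus decay

ΔA = 214 − 214 = 0; ΔZ = 83 − 82 = +1.
A is unchanged and Z rises by 1 — a neutron has become a proton (β⁻ decay).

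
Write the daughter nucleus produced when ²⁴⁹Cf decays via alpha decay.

Cm-245

Alpha decay: mass number changes by -4, atomic number by -2.
A: 249 − 4 = 245; Z: 98 − 2 = 96.
Z = 96 is curium, so the daughter is ²⁴⁵Cm.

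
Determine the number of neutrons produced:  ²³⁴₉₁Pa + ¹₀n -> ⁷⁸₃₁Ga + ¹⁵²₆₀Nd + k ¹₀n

5

Conserve mass number: 235 = 78 + 152 + k, so k = 235 − 230 = 5.
Check atomic number: 91 = 31 + 60 + 0 = 91. ✓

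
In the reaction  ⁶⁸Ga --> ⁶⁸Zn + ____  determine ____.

positron

Conserve mass number: 68 = 68 + A, so A = 0.
Conserve atomic number: 31 = 30 + Z, so Z = 1.
A = 0 and Z = 1 is e⁺ — a positron.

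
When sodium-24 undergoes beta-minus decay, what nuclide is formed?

Beta-minus decay: mass number changes by +0, atomic number by +1.
A: 24 = 24; Z: 11 + 1 = 12.
Z = 12 is magnesium, so the daughter is magnesium-24.

Mg-24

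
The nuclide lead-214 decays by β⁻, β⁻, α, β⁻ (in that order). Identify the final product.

Start: (A, Z) = (214, 82).
After β⁻: (214, 83).
After β⁻: (214, 84).
After α: (210, 82).
After β⁻: (210, 83).
Z = 83 is bismuth.

Bi-210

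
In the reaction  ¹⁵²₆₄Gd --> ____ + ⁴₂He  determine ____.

Conserve mass number: 152 = A + 4, so A = 148.
Conserve atomic number: 64 = Z + 2, so Z = 62.
Z = 62 is samarium, so the species is ¹⁴⁸₆₂Sm.

Sm-148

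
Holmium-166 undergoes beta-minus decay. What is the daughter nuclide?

Er-166

Beta-minus decay: mass number changes by +0, atomic number by +1.
A: 166 = 166; Z: 67 + 1 = 68.
Z = 68 is erbium, so the daughter is erbium-166.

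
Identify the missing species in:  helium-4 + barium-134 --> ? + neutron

Ce-137

Conserve mass number: 4 + 134 = A + 1, so A = 137.
Conserve atomic number: 2 + 56 = Z + 0, so Z = 58.
Z = 58 is cerium, so the species is cerium-137.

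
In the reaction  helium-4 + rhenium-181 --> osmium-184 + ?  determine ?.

proton

Conserve mass number: 4 + 181 = 184 + A, so A = 1.
Conserve atomic number: 2 + 75 = 76 + Z, so Z = 1.
A = 1 and Z = 1 is hydrogen-1 — a proton.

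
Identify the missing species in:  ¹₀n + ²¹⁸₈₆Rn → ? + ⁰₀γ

Rn-219

Conserve mass number: 1 + 218 = A + 0, so A = 219.
Conserve atomic number: 0 + 86 = Z + 0, so Z = 86.
Z = 86 is radon, so the species is ²¹⁹₈₆Rn.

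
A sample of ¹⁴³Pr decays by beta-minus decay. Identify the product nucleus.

Beta-minus decay: mass number changes by +0, atomic number by +1.
A: 143 = 143; Z: 59 + 1 = 60.
Z = 60 is neodymium, so the daughter is ¹⁴³Nd.

Nd-143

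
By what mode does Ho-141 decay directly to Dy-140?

proton emission

ΔA = 140 − 141 = -1; ΔZ = 66 − 67 = -1.
A drops by 1 and Z drops by 1 — a proton was emitted.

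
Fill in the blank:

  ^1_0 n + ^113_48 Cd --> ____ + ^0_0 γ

Conserve mass number: 1 + 113 = A + 0, so A = 114.
Conserve atomic number: 0 + 48 = Z + 0, so Z = 48.
Z = 48 is cadmium, so the species is ^114_48 Cd.

Cd-114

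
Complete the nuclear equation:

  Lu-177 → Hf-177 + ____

beta-minus particle

Conserve mass number: 177 = 177 + A, so A = 0.
Conserve atomic number: 71 = 72 + Z, so Z = -1.
A = 0 and Z = -1 is e⁻ — a beta-minus particle.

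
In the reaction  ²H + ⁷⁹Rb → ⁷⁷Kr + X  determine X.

alpha particle

Conserve mass number: 2 + 79 = 77 + A, so A = 4.
Conserve atomic number: 1 + 37 = 36 + Z, so Z = 2.
A = 4 and Z = 2 is ⁴He — an alpha particle.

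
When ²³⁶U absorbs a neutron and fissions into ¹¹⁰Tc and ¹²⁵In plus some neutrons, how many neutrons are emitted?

Conserve mass number: 237 = 110 + 125 + k, so k = 237 − 235 = 2.
Check atomic number: 92 = 43 + 49 + 0 = 92. ✓

2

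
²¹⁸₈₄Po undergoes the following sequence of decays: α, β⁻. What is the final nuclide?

Start: (A, Z) = (218, 84).
After α: (214, 82).
After β⁻: (214, 83).
Z = 83 is bismuth.

Bi-214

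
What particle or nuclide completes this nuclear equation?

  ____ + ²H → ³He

Conserve mass number: A + 2 = 3, so A = 1.
Conserve atomic number: Z + 1 = 2, so Z = 1.
A = 1 and Z = 1 is ¹H — a proton.

proton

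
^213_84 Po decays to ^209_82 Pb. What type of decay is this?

alpha decay

ΔA = 209 − 213 = -4; ΔZ = 82 − 84 = -2.
A drops by 4 and Z drops by 2 — the signature of alpha emission.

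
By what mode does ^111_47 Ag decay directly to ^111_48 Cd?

ΔA = 111 − 111 = 0; ΔZ = 48 − 47 = +1.
A is unchanged and Z rises by 1 — a neutron has become a proton (β⁻ decay).

beta-minus decay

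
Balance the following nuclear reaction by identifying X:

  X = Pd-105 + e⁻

Conserve mass number: A = 105 + 0, so A = 105.
Conserve atomic number: Z = 46 − 1, so Z = 45.
Z = 45 is rhodium, so the species is Rh-105.

Rh-105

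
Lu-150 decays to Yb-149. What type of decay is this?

ΔA = 149 − 150 = -1; ΔZ = 70 − 71 = -1.
A drops by 1 and Z drops by 1 — a proton was emitted.

proton emission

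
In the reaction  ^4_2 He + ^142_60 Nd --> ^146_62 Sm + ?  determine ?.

gamma ray

Conserve mass number: 4 + 142 = 146 + A, so A = 0.
Conserve atomic number: 2 + 60 = 62 + Z, so Z = 0.
A = 0 and Z = 0 is ^0_0 γ — a gamma ray.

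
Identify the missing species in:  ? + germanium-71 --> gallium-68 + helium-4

proton

Conserve mass number: A + 71 = 68 + 4, so A = 1.
Conserve atomic number: Z + 32 = 31 + 2, so Z = 1.
A = 1 and Z = 1 is hydrogen-1 — a proton.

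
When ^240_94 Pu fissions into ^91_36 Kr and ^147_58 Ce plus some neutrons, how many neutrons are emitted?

Conserve mass number: 240 = 91 + 147 + k, so k = 240 − 238 = 2.
Check atomic number: 94 = 36 + 58 + 0 = 94. ✓

2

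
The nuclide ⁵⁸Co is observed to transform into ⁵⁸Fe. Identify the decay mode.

ΔA = 58 − 58 = 0; ΔZ = 26 − 27 = -1.
A is unchanged and Z drops by 1 — a proton has become a neutron (β⁺ emission or electron capture).

beta-plus decay or electron capture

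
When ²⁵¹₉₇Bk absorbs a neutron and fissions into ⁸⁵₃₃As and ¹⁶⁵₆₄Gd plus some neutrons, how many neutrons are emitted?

2

Conserve mass number: 252 = 85 + 165 + k, so k = 252 − 250 = 2.
Check atomic number: 97 = 33 + 64 + 0 = 97. ✓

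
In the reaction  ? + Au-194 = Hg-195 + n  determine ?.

Conserve mass number: A + 194 = 195 + 1, so A = 2.
Conserve atomic number: Z + 79 = 80 + 0, so Z = 1.
A = 2 and Z = 1 is H-2 — a deuteron.

deuteron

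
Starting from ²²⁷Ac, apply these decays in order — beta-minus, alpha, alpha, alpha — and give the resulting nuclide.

Start: (A, Z) = (227, 89).
After β⁻: (227, 90).
After α: (223, 88).
After α: (219, 86).
After α: (215, 84).
Z = 84 is polonium.

Po-215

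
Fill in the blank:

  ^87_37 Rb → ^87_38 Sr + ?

Conserve mass number: 87 = 87 + A, so A = 0.
Conserve atomic number: 37 = 38 + Z, so Z = -1.
A = 0 and Z = -1 is ^0_-1 e — a beta-minus particle.

beta-minus particle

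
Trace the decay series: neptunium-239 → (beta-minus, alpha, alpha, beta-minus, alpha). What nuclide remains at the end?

Ac-227

Start: (A, Z) = (239, 93).
After β⁻: (239, 94).
After α: (235, 92).
After α: (231, 90).
After β⁻: (231, 91).
After α: (227, 89).
Z = 89 is actinium.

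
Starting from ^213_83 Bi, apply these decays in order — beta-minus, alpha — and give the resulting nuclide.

Pb-209

Start: (A, Z) = (213, 83).
After β⁻: (213, 84).
After α: (209, 82).
Z = 82 is lead.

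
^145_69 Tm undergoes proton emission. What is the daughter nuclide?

Er-144

Proton emission: mass number changes by -1, atomic number by -1.
A: 145 − 1 = 144; Z: 69 − 1 = 68.
Z = 68 is erbium, so the daughter is ^144_68 Er.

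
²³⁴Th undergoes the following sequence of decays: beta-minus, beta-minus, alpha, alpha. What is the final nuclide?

Start: (A, Z) = (234, 90).
After β⁻: (234, 91).
After β⁻: (234, 92).
After α: (230, 90).
After α: (226, 88).
Z = 88 is radium.

Ra-226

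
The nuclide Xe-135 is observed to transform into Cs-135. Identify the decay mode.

beta-minus decay

ΔA = 135 − 135 = 0; ΔZ = 55 − 54 = +1.
A is unchanged and Z rises by 1 — a neutron has become a proton (β⁻ decay).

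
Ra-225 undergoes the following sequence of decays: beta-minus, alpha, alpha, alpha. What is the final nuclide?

Start: (A, Z) = (225, 88).
After β⁻: (225, 89).
After α: (221, 87).
After α: (217, 85).
After α: (213, 83).
Z = 83 is bismuth.

Bi-213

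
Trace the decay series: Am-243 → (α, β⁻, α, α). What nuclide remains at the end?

Start: (A, Z) = (243, 95).
After α: (239, 93).
After β⁻: (239, 94).
After α: (235, 92).
After α: (231, 90).
Z = 90 is thorium.

Th-231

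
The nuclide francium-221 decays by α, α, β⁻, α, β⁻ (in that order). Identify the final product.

Bi-209

Start: (A, Z) = (221, 87).
After α: (217, 85).
After α: (213, 83).
After β⁻: (213, 84).
After α: (209, 82).
After β⁻: (209, 83).
Z = 83 is bismuth.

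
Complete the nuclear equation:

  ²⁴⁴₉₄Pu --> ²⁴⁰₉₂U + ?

alpha particle

Conserve mass number: 244 = 240 + A, so A = 4.
Conserve atomic number: 94 = 92 + Z, so Z = 2.
A = 4 and Z = 2 is ⁴₂He — an alpha particle.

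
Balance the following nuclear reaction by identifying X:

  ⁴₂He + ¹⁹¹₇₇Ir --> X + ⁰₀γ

Au-195

Conserve mass number: 4 + 191 = A + 0, so A = 195.
Conserve atomic number: 2 + 77 = Z + 0, so Z = 79.
Z = 79 is gold, so the species is ¹⁹⁵₇₉Au.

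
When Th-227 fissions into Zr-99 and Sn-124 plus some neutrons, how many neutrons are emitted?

4

Conserve mass number: 227 = 99 + 124 + k, so k = 227 − 223 = 4.
Check atomic number: 90 = 40 + 50 + 0 = 90. ✓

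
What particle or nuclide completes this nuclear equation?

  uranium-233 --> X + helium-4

Th-229

Conserve mass number: 233 = A + 4, so A = 229.
Conserve atomic number: 92 = Z + 2, so Z = 90.
Z = 90 is thorium, so the species is thorium-229.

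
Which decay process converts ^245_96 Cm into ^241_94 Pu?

alpha decay

ΔA = 241 − 245 = -4; ΔZ = 94 − 96 = -2.
A drops by 4 and Z drops by 2 — the signature of alpha emission.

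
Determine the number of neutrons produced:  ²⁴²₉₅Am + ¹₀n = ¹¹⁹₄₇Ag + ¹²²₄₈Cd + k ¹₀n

Conserve mass number: 243 = 119 + 122 + k, so k = 243 − 241 = 2.
Check atomic number: 95 = 47 + 48 + 0 = 95. ✓

2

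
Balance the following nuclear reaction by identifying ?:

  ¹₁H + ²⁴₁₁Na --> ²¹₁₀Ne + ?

Conserve mass number: 1 + 24 = 21 + A, so A = 4.
Conserve atomic number: 1 + 11 = 10 + Z, so Z = 2.
A = 4 and Z = 2 is ⁴₂He — an alpha particle.

alpha particle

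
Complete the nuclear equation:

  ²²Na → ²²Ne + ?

positron

Conserve mass number: 22 = 22 + A, so A = 0.
Conserve atomic number: 11 = 10 + Z, so Z = 1.
A = 0 and Z = 1 is e⁺ — a positron.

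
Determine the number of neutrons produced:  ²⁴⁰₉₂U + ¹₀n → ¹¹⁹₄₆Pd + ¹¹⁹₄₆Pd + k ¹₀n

Conserve mass number: 241 = 119 + 119 + k, so k = 241 − 238 = 3.
Check atomic number: 92 = 46 + 46 + 0 = 92. ✓

3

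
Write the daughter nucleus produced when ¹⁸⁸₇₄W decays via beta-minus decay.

Beta-minus decay: mass number changes by +0, atomic number by +1.
A: 188 = 188; Z: 74 + 1 = 75.
Z = 75 is rhenium, so the daughter is ¹⁸⁸₇₅Re.

Re-188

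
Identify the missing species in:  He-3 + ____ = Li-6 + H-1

Conserve mass number: 3 + A = 6 + 1, so A = 4.
Conserve atomic number: 2 + Z = 3 + 1, so Z = 2.
A = 4 and Z = 2 is He-4 — an alpha particle.

alpha particle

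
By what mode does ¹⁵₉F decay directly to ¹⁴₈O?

proton emission

ΔA = 14 − 15 = -1; ΔZ = 8 − 9 = -1.
A drops by 1 and Z drops by 1 — a proton was emitted.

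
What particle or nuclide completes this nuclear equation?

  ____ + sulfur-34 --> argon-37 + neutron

alpha particle

Conserve mass number: A + 34 = 37 + 1, so A = 4.
Conserve atomic number: Z + 16 = 18 + 0, so Z = 2.
A = 4 and Z = 2 is helium-4 — an alpha particle.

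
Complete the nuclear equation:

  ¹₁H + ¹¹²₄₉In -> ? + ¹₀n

Conserve mass number: 1 + 112 = A + 1, so A = 112.
Conserve atomic number: 1 + 49 = Z + 0, so Z = 50.
Z = 50 is tin, so the species is ¹¹²₅₀Sn.

Sn-112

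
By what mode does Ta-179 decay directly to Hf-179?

beta-plus decay or electron capture

ΔA = 179 − 179 = 0; ΔZ = 72 − 73 = -1.
A is unchanged and Z drops by 1 — a proton has become a neutron (β⁺ emission or electron capture).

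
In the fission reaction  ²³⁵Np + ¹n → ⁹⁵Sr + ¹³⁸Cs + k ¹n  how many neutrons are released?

Conserve mass number: 236 = 95 + 138 + k, so k = 236 − 233 = 3.
Check atomic number: 93 = 38 + 55 + 0 = 93. ✓

3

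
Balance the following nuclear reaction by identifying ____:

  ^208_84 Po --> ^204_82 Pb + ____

alpha particle

Conserve mass number: 208 = 204 + A, so A = 4.
Conserve atomic number: 84 = 82 + Z, so Z = 2.
A = 4 and Z = 2 is ^4_2 He — an alpha particle.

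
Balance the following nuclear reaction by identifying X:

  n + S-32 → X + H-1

P-32

Conserve mass number: 1 + 32 = A + 1, so A = 32.
Conserve atomic number: 0 + 16 = Z + 1, so Z = 15.
Z = 15 is phosphorus, so the species is P-32.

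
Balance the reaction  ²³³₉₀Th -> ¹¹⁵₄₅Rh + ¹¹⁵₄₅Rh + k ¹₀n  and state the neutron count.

3

Conserve mass number: 233 = 115 + 115 + k, so k = 233 − 230 = 3.
Check atomic number: 90 = 45 + 45 + 0 = 90. ✓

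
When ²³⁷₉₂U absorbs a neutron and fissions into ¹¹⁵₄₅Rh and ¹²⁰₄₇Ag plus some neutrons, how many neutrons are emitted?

3

Conserve mass number: 238 = 115 + 120 + k, so k = 238 − 235 = 3.
Check atomic number: 92 = 45 + 47 + 0 = 92. ✓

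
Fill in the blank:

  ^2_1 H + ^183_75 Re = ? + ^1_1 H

Conserve mass number: 2 + 183 = A + 1, so A = 184.
Conserve atomic number: 1 + 75 = Z + 1, so Z = 75.
Z = 75 is rhenium, so the species is ^184_75 Re.

Re-184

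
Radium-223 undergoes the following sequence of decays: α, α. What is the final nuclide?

Start: (A, Z) = (223, 88).
After α: (219, 86).
After α: (215, 84).
Z = 84 is polonium.

Po-215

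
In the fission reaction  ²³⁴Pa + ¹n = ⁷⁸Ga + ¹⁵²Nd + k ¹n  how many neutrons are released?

5

Conserve mass number: 235 = 78 + 152 + k, so k = 235 − 230 = 5.
Check atomic number: 91 = 31 + 60 + 0 = 91. ✓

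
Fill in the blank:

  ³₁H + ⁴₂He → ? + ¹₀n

Li-6

Conserve mass number: 3 + 4 = A + 1, so A = 6.
Conserve atomic number: 1 + 2 = Z + 0, so Z = 3.
Z = 3 is lithium, so the species is ⁶₃Li.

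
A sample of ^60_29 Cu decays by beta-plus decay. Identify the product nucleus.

Beta-plus decay: mass number changes by +0, atomic number by -1.
A: 60 = 60; Z: 29 − 1 = 28.
Z = 28 is nickel, so the daughter is ^60_28 Ni.

Ni-60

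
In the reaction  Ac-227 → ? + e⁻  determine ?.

Th-227

Conserve mass number: 227 = A + 0, so A = 227.
Conserve atomic number: 89 = Z − 1, so Z = 90.
Z = 90 is thorium, so the species is Th-227.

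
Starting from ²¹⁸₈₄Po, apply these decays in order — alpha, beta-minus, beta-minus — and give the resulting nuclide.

Po-214

Start: (A, Z) = (218, 84).
After α: (214, 82).
After β⁻: (214, 83).
After β⁻: (214, 84).
Z = 84 is polonium.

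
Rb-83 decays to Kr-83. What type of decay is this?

ΔA = 83 − 83 = 0; ΔZ = 36 − 37 = -1.
A is unchanged and Z drops by 1 — a proton has become a neutron (β⁺ emission or electron capture).

beta-plus decay or electron capture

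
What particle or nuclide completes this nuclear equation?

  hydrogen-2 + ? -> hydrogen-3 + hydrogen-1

deuteron

Conserve mass number: 2 + A = 3 + 1, so A = 2.
Conserve atomic number: 1 + Z = 1 + 1, so Z = 1.
A = 2 and Z = 1 is hydrogen-2 — a deuteron.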